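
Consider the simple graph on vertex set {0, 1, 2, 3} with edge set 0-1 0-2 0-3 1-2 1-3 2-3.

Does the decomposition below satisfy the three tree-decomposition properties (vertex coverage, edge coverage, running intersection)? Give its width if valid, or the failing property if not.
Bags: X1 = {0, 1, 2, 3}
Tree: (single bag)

Yes; width 3.

Every vertex of G appears in some bag (union = {0, 1, 2, 3}); every edge is covered by a bag; and for each vertex v the set of bags containing v is connected in the bag tree. The decomposition is therefore valid. The largest bag has 4 vertices, so the width is 3.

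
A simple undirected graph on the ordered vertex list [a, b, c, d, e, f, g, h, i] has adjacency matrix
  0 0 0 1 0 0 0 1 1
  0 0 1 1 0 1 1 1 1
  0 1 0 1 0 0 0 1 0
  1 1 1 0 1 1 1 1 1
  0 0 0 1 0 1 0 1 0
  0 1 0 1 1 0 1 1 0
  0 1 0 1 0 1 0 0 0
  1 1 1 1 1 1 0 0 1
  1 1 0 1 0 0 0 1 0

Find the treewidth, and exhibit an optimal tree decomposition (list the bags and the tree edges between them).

Treewidth 3.
Bags: B1 = {b, c, d, h}  B2 = {b, d, f, h}  B3 = {b, d, h, i}  B4 = {b, d, f, g}  B5 = {a, d, h, i}  B6 = {d, e, f, h}
Tree: B1–B2, B2–B3, B2–B4, B3–B5, B2–B6

Every bag has size at most 4, so the width is 4 − 1 = 3 and tw(G) ≤ 3. On the other hand G contains the 4-clique {b, d, f, g}. A clique must lie in a single bag of any decomposition, so no decomposition can have width below 3. The upper and lower bounds meet at 3, so that is the treewidth.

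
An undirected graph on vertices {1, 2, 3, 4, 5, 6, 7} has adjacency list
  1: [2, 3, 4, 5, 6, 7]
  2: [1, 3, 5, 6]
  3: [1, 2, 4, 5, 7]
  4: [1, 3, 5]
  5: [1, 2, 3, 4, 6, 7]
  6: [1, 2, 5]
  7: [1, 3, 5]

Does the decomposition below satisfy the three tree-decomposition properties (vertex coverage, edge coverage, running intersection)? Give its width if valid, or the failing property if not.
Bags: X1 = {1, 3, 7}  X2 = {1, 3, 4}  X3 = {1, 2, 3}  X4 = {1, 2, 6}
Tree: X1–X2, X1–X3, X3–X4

No — vertex 5 appears in no bag.

A tree decomposition must satisfy three properties: every vertex lies in some bag; for every edge, both endpoints lie together in some bag; and for every vertex, the bags containing it form a connected subtree. Here vertex 5 appears in no bag, so the decomposition is invalid.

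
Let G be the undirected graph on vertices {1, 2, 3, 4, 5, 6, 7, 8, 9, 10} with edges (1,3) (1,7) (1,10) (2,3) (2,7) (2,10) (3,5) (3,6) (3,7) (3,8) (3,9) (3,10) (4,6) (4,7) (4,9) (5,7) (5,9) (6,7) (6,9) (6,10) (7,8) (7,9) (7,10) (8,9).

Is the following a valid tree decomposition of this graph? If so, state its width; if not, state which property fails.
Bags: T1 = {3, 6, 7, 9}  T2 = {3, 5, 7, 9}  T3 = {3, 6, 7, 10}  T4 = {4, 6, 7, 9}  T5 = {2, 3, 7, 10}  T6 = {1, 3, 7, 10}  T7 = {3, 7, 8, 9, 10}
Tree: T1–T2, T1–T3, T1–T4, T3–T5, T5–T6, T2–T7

A tree decomposition must satisfy three properties: every vertex lies in some bag; for every edge, both endpoints lie together in some bag; and for every vertex, the bags containing it form a connected subtree. Here bags containing vertex 10 are not connected in the tree, so the decomposition is invalid.

No — bags containing vertex 10 are not connected in the tree.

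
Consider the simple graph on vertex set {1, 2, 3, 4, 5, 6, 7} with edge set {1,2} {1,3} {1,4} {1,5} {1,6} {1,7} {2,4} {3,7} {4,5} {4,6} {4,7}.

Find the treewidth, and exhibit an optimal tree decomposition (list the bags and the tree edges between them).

Each bag holds 3 vertices, so the decomposition has width 2, which upper-bounds the treewidth. For the lower bound, the 3 vertices {1, 3, 7} are pairwise adjacent, and any tree decomposition puts a clique entirely inside one bag — forcing width ≥ 2. Therefore the treewidth is 2.

Treewidth 2.
One optimal decomposition is:
Bags: B1 = {1, 4, 6}  B2 = {1, 4, 5}  B3 = {1, 4, 7}  B4 = {1, 2, 4}  B5 = {1, 3, 7}
Tree: B1–B2, B1–B3, B3–B4, B3–B5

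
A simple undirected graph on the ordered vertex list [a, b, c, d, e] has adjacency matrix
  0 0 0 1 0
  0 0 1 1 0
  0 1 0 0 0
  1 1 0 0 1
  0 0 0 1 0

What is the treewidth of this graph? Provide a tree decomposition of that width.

The largest bag has 2 vertices, giving width 1; this decomposition certifies tw(G) ≤ 1. G has an edge, so its treewidth is at least 1. Hence tw(G) = 1 exactly.

Treewidth 1.
Bags: B1 = {d, e}  B2 = {b, d}  B3 = {b, c}  B4 = {a, d}
Tree: B1–B2, B2–B3, B1–B4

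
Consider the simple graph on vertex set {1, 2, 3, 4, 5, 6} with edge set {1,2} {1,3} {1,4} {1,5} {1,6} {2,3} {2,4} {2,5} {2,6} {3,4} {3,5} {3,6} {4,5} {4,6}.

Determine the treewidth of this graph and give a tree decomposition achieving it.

The largest bag has 5 vertices, giving width 4; this decomposition certifies tw(G) ≤ 4. For the lower bound, the 5 vertices {1, 2, 3, 4, 5} are pairwise adjacent, and any tree decomposition puts a clique entirely inside one bag — forcing width ≥ 4. The upper and lower bounds meet at 4, so that is the treewidth.

Treewidth 4.
One such decomposition:
Bags: B1 = {1, 2, 3, 4, 6}  B2 = {1, 2, 3, 4, 5}
Tree: B1–B2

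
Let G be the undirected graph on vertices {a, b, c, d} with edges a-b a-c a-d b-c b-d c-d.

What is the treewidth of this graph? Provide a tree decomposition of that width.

Treewidth 3.
Bags: B1 = {a, b, c, d}
Tree: (single bag)

A single bag containing all 4 vertices is trivially a valid decomposition of width 3. On the other hand G contains the 4-clique {a, b, c, d}. A clique must lie in a single bag of any decomposition, so no decomposition can have width below 3. Hence tw(G) = 3 exactly.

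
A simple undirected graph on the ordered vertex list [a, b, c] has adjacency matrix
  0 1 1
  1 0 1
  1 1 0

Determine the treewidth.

2

A width-2 tree decomposition is:
Bags: B1 = {a, b, c}
Tree: (single bag)
With just one bag of size 3, the width is 3 − 1 = 2, so tw(G) ≤ 2. On the other hand G contains the 3-clique {a, b, c}. A clique must lie in a single bag of any decomposition, so no decomposition can have width below 2. Combining the bounds, tw(G) = 2.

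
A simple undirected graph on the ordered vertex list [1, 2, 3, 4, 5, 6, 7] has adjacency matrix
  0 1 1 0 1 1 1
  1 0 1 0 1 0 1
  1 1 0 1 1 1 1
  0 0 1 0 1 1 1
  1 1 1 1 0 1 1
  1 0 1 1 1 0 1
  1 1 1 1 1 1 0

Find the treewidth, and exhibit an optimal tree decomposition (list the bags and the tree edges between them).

Treewidth 4.
Bags: B1 = {3, 4, 5, 6, 7}  B2 = {1, 3, 5, 6, 7}  B3 = {1, 2, 3, 5, 7}
Tree: B1–B2, B2–B3

Every bag has size at most 5, so the width is 5 − 1 = 4 and tw(G) ≤ 4. On the other hand G contains the 5-clique {1, 2, 3, 5, 7}. A clique must lie in a single bag of any decomposition, so no decomposition can have width below 4. Therefore the treewidth is 4.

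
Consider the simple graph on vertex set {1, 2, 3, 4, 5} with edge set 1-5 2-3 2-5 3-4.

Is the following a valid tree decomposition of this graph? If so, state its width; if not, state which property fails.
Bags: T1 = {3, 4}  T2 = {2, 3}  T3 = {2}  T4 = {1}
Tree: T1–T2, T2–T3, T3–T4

A tree decomposition must satisfy three properties: every vertex lies in some bag; for every edge, both endpoints lie together in some bag; and for every vertex, the bags containing it form a connected subtree. Here vertex 5 appears in no bag, so the decomposition is invalid.

No — vertex 5 appears in no bag.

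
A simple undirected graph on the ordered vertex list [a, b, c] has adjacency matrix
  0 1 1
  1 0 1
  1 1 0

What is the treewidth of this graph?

2

A width-2 tree decomposition is:
Bags: B1 = {a, b, c}
Tree: (single bag)
A single bag containing all 3 vertices is trivially a valid decomposition of width 2. For the lower bound, the 3 vertices {a, b, c} are pairwise adjacent, and any tree decomposition puts a clique entirely inside one bag — forcing width ≥ 2. Hence tw(G) = 2 exactly.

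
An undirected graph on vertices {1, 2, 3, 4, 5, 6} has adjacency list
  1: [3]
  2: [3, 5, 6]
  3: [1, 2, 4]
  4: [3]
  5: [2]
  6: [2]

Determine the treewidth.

1

A width-1 tree decomposition is:
Bags: B1 = {2, 3}  B2 = {2, 5}  B3 = {3, 4}  B4 = {2, 6}  B5 = {1, 3}
Tree: B1–B2, B1–B3, B1–B4, B3–B5
Every bag has size at most 2, so the width is 2 − 1 = 1 and tw(G) ≤ 1. G has an edge, so its treewidth is at least 1. Hence tw(G) = 1 exactly.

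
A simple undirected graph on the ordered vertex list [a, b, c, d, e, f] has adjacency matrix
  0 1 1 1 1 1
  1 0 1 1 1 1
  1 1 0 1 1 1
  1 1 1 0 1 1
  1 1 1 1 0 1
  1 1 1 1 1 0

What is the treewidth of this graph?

A width-5 tree decomposition is:
Bags: B1 = {a, b, c, d, e, f}
Tree: (single bag)
With just one bag of size 6, the width is 6 − 1 = 5, so tw(G) ≤ 5. On the other hand G contains the 6-clique {a, b, c, d, e, f}. A clique must lie in a single bag of any decomposition, so no decomposition can have width below 5. Therefore the treewidth is 5.

5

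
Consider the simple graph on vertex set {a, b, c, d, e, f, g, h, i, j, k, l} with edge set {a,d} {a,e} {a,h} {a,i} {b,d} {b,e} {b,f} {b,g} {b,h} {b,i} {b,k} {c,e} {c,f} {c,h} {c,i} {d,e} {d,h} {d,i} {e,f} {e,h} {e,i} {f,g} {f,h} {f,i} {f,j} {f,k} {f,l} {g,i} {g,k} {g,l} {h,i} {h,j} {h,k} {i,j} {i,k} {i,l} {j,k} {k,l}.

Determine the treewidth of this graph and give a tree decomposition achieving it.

Every bag has size at most 5, so the width is 5 − 1 = 4 and tw(G) ≤ 4. For the lower bound, the 5 vertices {a, d, e, h, i} are pairwise adjacent, and any tree decomposition puts a clique entirely inside one bag — forcing width ≥ 4. Combining the bounds, tw(G) = 4.

Treewidth 4.
One such decomposition:
Bags: B1 = {f, h, i, j, k}  B2 = {b, f, h, i, k}  B3 = {b, e, f, h, i}  B4 = {b, f, g, i, k}  B5 = {f, g, i, k, l}  B6 = {c, e, f, h, i}  B7 = {b, d, e, h, i}  B8 = {a, d, e, h, i}
Tree: B1–B2, B2–B3, B2–B4, B4–B5, B3–B6, B3–B7, B7–B8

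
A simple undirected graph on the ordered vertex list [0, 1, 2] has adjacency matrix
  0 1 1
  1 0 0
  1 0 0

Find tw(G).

1

A width-1 tree decomposition is:
Bags: B1 = {0, 1}  B2 = {0, 2}
Tree: B1–B2
Every bag has size at most 2, so the width is 2 − 1 = 1 and tw(G) ≤ 1. Any graph with an edge has treewidth ≥ 1, and G has the edge 1–0. Therefore the treewidth is 1.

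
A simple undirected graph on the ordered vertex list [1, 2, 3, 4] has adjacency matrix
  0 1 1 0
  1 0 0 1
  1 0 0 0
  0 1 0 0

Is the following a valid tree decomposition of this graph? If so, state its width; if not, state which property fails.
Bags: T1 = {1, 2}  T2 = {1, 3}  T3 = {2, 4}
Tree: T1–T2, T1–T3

Vertex coverage: the bags together contain {1, 2, 3, 4}, the full vertex set. Edge coverage: each edge of G has both endpoints in at least one bag. Running intersection: for every vertex, the bags containing it form a connected subtree. All three properties hold, so this is a valid tree decomposition of width max|bag| − 1 = 1, and hence tw(G) ≤ 1.

Yes; width 1.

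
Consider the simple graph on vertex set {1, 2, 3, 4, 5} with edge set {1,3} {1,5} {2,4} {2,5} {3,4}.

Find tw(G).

A width-2 tree decomposition is:
Bags: B1 = {1, 2, 5}  B2 = {1, 2, 3}  B3 = {2, 3, 4}
Tree: B1–B2, B2–B3
Every bag has size at most 3, so the width is 3 − 1 = 2 and tw(G) ≤ 2. The edges 2–5–1–3–4–2 form a cycle, so G is not a tree and its treewidth is at least 2. Combining the bounds, tw(G) = 2.

2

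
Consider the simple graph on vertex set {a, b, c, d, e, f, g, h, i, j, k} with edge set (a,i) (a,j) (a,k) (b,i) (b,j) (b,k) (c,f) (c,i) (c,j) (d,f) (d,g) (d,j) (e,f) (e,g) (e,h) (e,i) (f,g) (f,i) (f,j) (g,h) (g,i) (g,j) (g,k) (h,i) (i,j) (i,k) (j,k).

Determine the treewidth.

3

A width-3 tree decomposition is:
Bags: B1 = {f, g, i, j}  B2 = {e, f, g, i}  B3 = {d, f, g, j}  B4 = {g, i, j, k}  B5 = {a, i, j, k}  B6 = {e, g, h, i}  B7 = {c, f, i, j}  B8 = {b, i, j, k}
Tree: B1–B2, B1–B3, B1–B4, B4–B5, B2–B6, B1–B7, B5–B8
Each bag holds 4 vertices, so the decomposition has width 3, which upper-bounds the treewidth. On the other hand G contains the 4-clique {d, f, g, j}. A clique must lie in a single bag of any decomposition, so no decomposition can have width below 3. Hence tw(G) = 3 exactly.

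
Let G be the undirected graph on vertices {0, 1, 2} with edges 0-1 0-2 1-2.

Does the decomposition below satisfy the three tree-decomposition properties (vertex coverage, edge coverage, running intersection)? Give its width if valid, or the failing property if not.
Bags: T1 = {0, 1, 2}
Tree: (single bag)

Every vertex of G appears in some bag (union = {0, 1, 2}); every edge is covered by a bag; and for each vertex v the set of bags containing v is connected in the bag tree. The decomposition is therefore valid. The largest bag has 3 vertices, so the width is 2.

Yes; width 2.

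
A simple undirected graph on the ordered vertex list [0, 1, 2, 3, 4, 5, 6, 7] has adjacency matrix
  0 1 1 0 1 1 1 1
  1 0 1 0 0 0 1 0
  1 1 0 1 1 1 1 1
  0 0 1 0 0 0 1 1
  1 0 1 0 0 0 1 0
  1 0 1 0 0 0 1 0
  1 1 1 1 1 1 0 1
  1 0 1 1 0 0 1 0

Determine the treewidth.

A width-3 tree decomposition is:
Bags: B1 = {0, 2, 5, 6}  B2 = {0, 2, 4, 6}  B3 = {0, 1, 2, 6}  B4 = {0, 2, 6, 7}  B5 = {2, 3, 6, 7}
Tree: B1–B2, B1–B3, B3–B4, B4–B5
Every bag has size at most 4, so the width is 4 − 1 = 3 and tw(G) ≤ 3. For the lower bound, the 4 vertices {0, 1, 2, 6} are pairwise adjacent, and any tree decomposition puts a clique entirely inside one bag — forcing width ≥ 3. Combining the bounds, tw(G) = 3.

3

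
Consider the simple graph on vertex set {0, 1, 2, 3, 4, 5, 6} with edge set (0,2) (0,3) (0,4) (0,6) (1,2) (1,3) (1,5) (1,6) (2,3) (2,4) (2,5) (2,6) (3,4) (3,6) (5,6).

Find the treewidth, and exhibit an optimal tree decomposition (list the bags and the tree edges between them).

Treewidth 3.
One such decomposition:
Bags: B1 = {1, 2, 3, 6}  B2 = {0, 2, 3, 6}  B3 = {1, 2, 5, 6}  B4 = {0, 2, 3, 4}
Tree: B1–B2, B1–B3, B2–B4

The largest bag has 4 vertices, giving width 3; this decomposition certifies tw(G) ≤ 3. On the other hand G contains the 4-clique {0, 2, 3, 4}. A clique must lie in a single bag of any decomposition, so no decomposition can have width below 3. Hence tw(G) = 3 exactly.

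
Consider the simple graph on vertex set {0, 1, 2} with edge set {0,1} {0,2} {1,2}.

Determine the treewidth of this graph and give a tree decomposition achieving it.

A single bag containing all 3 vertices is trivially a valid decomposition of width 2. For the lower bound, the 3 vertices {0, 1, 2} are pairwise adjacent, and any tree decomposition puts a clique entirely inside one bag — forcing width ≥ 2. Therefore the treewidth is 2.

Treewidth 2.
One such decomposition:
Bags: B1 = {0, 1, 2}
Tree: (single bag)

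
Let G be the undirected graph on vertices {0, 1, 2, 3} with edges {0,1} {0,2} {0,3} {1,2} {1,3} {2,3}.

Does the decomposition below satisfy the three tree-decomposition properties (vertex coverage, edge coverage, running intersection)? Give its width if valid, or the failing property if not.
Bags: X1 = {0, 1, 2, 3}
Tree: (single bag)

Yes; width 3.

Checking the three conditions: (i) the bags cover all of {0, 1, 2, 3}; (ii) for each edge, some bag contains both endpoints; (iii) the bags containing any fixed vertex form a subtree. All hold, so the decomposition is valid with width 4 − 1 = 3.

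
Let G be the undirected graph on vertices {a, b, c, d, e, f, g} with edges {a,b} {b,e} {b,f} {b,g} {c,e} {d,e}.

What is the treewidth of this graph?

1

A width-1 tree decomposition is:
Bags: B1 = {a, b}  B2 = {b, f}  B3 = {b, e}  B4 = {d, e}  B5 = {b, g}  B6 = {c, e}
Tree: B1–B2, B2–B3, B3–B4, B1–B5, B4–B6
Each bag holds 2 vertices, so the decomposition has width 1, which upper-bounds the treewidth. G has an edge, so its treewidth is at least 1. Combining the bounds, tw(G) = 1.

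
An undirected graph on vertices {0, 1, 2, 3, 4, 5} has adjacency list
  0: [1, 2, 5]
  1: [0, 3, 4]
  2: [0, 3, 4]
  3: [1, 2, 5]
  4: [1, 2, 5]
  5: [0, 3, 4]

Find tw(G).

A width-3 tree decomposition is:
Bags: B1 = {0, 2, 3, 4}  B2 = {0, 3, 4, 5}  B3 = {0, 1, 3, 4}
Tree: B1–B2, B2–B3
Each bag holds 4 vertices, so the decomposition has width 3, which upper-bounds the treewidth. For the lower bound: the 4 vertex sets {0,2}, {4,5}, {3}, {1} are disjoint, each induces a connected subgraph, and every pair is joined by at least one edge of G. Contracting each set to a single vertex therefore yields K_{4} as a minor, and since treewidth is minor-monotone, tw(G) ≥ tw(K_{4}) = 3. The upper and lower bounds meet at 3, so that is the treewidth.

3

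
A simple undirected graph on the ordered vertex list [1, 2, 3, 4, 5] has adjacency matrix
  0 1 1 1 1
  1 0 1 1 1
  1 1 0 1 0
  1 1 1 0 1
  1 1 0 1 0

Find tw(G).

3

A width-3 tree decomposition is:
Bags: B1 = {1, 2, 4, 5}  B2 = {1, 2, 3, 4}
Tree: B1–B2
Each bag holds 4 vertices, so the decomposition has width 3, which upper-bounds the treewidth. On the other hand G contains the 4-clique {1, 2, 3, 4}. A clique must lie in a single bag of any decomposition, so no decomposition can have width below 3. Combining the bounds, tw(G) = 3.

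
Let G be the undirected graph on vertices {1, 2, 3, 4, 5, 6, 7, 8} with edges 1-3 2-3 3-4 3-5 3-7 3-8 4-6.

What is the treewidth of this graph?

A width-1 tree decomposition is:
Bags: B1 = {3, 7}  B2 = {2, 3}  B3 = {3, 4}  B4 = {3, 5}  B5 = {4, 6}  B6 = {1, 3}  B7 = {3, 8}
Tree: B1–B2, B2–B3, B1–B4, B3–B5, B1–B6, B3–B7
Each bag holds 2 vertices, so the decomposition has width 1, which upper-bounds the treewidth. G has an edge, so its treewidth is at least 1. Therefore the treewidth is 1.

1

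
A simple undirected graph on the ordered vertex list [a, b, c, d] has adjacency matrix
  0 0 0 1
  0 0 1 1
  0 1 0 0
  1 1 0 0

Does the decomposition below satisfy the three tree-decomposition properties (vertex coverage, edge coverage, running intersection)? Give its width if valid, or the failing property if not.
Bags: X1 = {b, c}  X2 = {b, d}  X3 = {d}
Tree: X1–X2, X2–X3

No — vertex a appears in no bag.

A tree decomposition must satisfy three properties: every vertex lies in some bag; for every edge, both endpoints lie together in some bag; and for every vertex, the bags containing it form a connected subtree. Here vertex a appears in no bag, so the decomposition is invalid.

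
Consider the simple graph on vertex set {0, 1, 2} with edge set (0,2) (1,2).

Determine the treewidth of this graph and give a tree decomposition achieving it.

Each bag holds 2 vertices, so the decomposition has width 1, which upper-bounds the treewidth. Any graph with an edge has treewidth ≥ 1, and G has the edge 2–0. Therefore the treewidth is 1.

Treewidth 1.
Bags: B1 = {0, 2}  B2 = {1, 2}
Tree: B1–B2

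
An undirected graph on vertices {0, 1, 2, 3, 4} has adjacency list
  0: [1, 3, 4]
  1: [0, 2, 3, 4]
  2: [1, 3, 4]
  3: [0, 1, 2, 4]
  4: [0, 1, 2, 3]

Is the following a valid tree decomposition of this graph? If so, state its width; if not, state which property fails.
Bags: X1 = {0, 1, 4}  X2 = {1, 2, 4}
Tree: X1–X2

No — vertex 3 appears in no bag.

A tree decomposition must satisfy three properties: every vertex lies in some bag; for every edge, both endpoints lie together in some bag; and for every vertex, the bags containing it form a connected subtree. Here vertex 3 appears in no bag, so the decomposition is invalid.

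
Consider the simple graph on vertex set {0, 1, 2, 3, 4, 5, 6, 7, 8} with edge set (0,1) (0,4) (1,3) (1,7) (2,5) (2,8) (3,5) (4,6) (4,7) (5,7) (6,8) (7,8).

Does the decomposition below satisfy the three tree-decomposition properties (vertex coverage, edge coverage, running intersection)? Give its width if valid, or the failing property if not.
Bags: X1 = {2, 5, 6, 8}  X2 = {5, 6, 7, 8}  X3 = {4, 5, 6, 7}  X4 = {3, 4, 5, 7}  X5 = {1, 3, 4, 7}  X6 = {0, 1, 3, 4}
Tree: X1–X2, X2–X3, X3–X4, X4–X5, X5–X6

Yes; width 3.

Checking the three conditions: (i) the bags cover all of {0, 1, 2, 3, 4, 5, 6, 7, 8}; (ii) for each edge, some bag contains both endpoints; (iii) the bags containing any fixed vertex form a subtree. All hold, so the decomposition is valid with width 4 − 1 = 3.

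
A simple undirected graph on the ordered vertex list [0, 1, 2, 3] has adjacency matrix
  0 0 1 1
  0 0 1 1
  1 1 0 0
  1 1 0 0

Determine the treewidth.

2

A width-2 tree decomposition is:
Bags: B1 = {0, 1, 2}  B2 = {0, 1, 3}
Tree: B1–B2
The largest bag has 3 vertices, giving width 2; this decomposition certifies tw(G) ≤ 2. The edges 0–2–1–3–0 form a cycle, so G is not a tree and its treewidth is at least 2. Therefore the treewidth is 2.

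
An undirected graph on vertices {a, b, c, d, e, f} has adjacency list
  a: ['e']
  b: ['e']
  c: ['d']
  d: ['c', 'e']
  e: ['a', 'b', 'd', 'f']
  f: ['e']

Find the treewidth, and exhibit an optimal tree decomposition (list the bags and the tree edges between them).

Every bag has size at most 2, so the width is 2 − 1 = 1 and tw(G) ≤ 1. Since G has at least one edge (e.g. d–e), it is not an edgeless graph, so tw(G) ≥ 1. Combining the bounds, tw(G) = 1.

Treewidth 1.
Bags: B1 = {d, e}  B2 = {e, f}  B3 = {c, d}  B4 = {b, e}  B5 = {a, e}
Tree: B1–B2, B1–B3, B2–B4, B2–B5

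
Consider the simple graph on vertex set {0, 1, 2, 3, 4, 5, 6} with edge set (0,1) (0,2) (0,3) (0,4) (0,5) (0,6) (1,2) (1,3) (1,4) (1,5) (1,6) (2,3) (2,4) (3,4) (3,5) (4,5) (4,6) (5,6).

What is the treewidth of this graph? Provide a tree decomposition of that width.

Every bag has size at most 5, so the width is 5 − 1 = 4 and tw(G) ≤ 4. Conversely, {0, 1, 2, 3, 4} is a clique of size 5, and the vertices of any clique must share a bag in every tree decomposition; so some bag has ≥ 5 vertices and tw(G) ≥ 4. Hence tw(G) = 4 exactly.

Treewidth 4.
One optimal decomposition is:
Bags: B1 = {0, 1, 3, 4, 5}  B2 = {0, 1, 4, 5, 6}  B3 = {0, 1, 2, 3, 4}
Tree: B1–B2, B1–B3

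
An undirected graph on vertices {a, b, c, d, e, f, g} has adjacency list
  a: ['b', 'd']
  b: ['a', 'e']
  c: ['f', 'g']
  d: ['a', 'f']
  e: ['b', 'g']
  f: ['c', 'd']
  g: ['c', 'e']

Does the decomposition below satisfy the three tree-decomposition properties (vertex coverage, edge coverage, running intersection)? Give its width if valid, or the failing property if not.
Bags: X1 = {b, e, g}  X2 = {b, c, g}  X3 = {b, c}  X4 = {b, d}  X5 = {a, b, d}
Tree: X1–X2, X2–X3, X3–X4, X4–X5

No — vertex f appears in no bag.

A tree decomposition must satisfy three properties: every vertex lies in some bag; for every edge, both endpoints lie together in some bag; and for every vertex, the bags containing it form a connected subtree. Here vertex f appears in no bag, so the decomposition is invalid.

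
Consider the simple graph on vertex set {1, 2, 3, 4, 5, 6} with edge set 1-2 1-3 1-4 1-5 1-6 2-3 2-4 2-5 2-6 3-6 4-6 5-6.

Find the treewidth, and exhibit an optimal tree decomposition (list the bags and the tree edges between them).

The largest bag has 4 vertices, giving width 3; this decomposition certifies tw(G) ≤ 3. For the lower bound, the 4 vertices {1, 2, 3, 6} are pairwise adjacent, and any tree decomposition puts a clique entirely inside one bag — forcing width ≥ 3. Hence tw(G) = 3 exactly.

Treewidth 3.
One optimal decomposition is:
Bags: B1 = {1, 2, 4, 6}  B2 = {1, 2, 5, 6}  B3 = {1, 2, 3, 6}
Tree: B1–B2, B2–B3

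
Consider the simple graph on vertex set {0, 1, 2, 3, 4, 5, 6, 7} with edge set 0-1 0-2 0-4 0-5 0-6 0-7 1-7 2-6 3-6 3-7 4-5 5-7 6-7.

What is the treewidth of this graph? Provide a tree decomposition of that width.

Treewidth 2.
One optimal decomposition is:
Bags: B1 = {0, 6, 7}  B2 = {0, 5, 7}  B3 = {0, 2, 6}  B4 = {3, 6, 7}  B5 = {0, 1, 7}  B6 = {0, 4, 5}
Tree: B1–B2, B1–B3, B1–B4, B1–B5, B2–B6

Every bag has size at most 3, so the width is 3 − 1 = 2 and tw(G) ≤ 2. Conversely, {0, 2, 6} is a clique of size 3, and the vertices of any clique must share a bag in every tree decomposition; so some bag has ≥ 3 vertices and tw(G) ≥ 2. Therefore the treewidth is 2.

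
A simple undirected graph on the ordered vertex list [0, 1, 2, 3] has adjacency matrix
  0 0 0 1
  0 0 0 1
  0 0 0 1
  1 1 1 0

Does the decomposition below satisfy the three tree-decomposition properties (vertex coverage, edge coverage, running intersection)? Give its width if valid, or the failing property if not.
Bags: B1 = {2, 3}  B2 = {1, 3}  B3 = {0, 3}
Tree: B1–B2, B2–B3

Yes; width 1.

Checking the three conditions: (i) the bags cover all of {0, 1, 2, 3}; (ii) for each edge, some bag contains both endpoints; (iii) the bags containing any fixed vertex form a subtree. All hold, so the decomposition is valid with width 2 − 1 = 1.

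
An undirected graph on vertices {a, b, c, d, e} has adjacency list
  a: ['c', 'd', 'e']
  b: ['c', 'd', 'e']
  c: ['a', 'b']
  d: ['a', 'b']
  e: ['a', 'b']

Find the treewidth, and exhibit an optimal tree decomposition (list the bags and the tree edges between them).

Treewidth 2.
One optimal decomposition is:
Bags: B1 = {a, b, e}  B2 = {a, b, d}  B3 = {a, b, c}
Tree: B1–B2, B2–B3

Every bag has size at most 3, so the width is 3 − 1 = 2 and tw(G) ≤ 2. For the lower bound, G contains the cycle e–b–d–a–e, so G is not a forest; only forests have treewidth ≤ 1, hence tw(G) ≥ 2. Combining the bounds, tw(G) = 2.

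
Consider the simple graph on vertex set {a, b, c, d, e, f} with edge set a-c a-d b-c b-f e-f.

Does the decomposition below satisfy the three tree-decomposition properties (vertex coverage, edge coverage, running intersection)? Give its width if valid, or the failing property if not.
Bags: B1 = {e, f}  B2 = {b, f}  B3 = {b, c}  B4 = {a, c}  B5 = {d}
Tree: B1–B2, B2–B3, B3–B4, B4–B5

No — edge (a,d) lies in no bag.

A tree decomposition must satisfy three properties: every vertex lies in some bag; for every edge, both endpoints lie together in some bag; and for every vertex, the bags containing it form a connected subtree. Here edge (a,d) lies in no bag, so the decomposition is invalid.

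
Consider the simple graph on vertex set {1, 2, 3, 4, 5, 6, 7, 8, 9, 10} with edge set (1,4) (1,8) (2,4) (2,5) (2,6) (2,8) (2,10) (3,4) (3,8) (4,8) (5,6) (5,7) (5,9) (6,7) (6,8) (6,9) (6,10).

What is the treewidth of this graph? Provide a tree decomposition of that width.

The largest bag has 3 vertices, giving width 2; this decomposition certifies tw(G) ≤ 2. Conversely, {1, 4, 8} is a clique of size 3, and the vertices of any clique must share a bag in every tree decomposition; so some bag has ≥ 3 vertices and tw(G) ≥ 2. Therefore the treewidth is 2.

Treewidth 2.
One such decomposition:
Bags: B1 = {2, 5, 6}  B2 = {2, 6, 8}  B3 = {2, 4, 8}  B4 = {3, 4, 8}  B5 = {1, 4, 8}  B6 = {5, 6, 7}  B7 = {5, 6, 9}  B8 = {2, 6, 10}
Tree: B1–B2, B2–B3, B3–B4, B3–B5, B1–B6, B6–B7, B1–B8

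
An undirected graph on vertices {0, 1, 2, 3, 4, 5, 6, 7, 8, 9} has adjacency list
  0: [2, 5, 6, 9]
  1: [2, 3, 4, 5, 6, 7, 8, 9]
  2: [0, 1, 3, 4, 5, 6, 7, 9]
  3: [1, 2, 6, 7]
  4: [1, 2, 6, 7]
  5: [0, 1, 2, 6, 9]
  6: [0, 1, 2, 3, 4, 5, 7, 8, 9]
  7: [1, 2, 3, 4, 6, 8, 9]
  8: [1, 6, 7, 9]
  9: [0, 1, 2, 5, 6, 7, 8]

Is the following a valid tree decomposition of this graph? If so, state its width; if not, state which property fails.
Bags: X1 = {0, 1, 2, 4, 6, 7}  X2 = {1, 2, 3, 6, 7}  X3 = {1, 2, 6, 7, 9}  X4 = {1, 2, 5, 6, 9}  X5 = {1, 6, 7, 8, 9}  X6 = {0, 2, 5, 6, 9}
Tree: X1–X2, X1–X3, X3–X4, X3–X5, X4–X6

A tree decomposition must satisfy three properties: every vertex lies in some bag; for every edge, both endpoints lie together in some bag; and for every vertex, the bags containing it form a connected subtree. Here bags containing vertex 0 are not connected in the tree, so the decomposition is invalid.

No — bags containing vertex 0 are not connected in the tree.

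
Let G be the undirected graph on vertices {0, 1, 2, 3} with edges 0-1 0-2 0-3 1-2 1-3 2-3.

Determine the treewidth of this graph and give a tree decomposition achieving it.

Treewidth 3.
One optimal decomposition is:
Bags: B1 = {0, 1, 2, 3}
Tree: (single bag)

A single bag containing all 4 vertices is trivially a valid decomposition of width 3. On the other hand G contains the 4-clique {0, 1, 2, 3}. A clique must lie in a single bag of any decomposition, so no decomposition can have width below 3. The upper and lower bounds meet at 3, so that is the treewidth.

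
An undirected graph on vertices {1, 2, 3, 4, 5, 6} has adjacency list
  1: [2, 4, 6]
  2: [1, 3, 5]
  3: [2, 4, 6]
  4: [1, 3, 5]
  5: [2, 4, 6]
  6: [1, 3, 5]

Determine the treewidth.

A width-3 tree decomposition is:
Bags: B1 = {1, 3, 4, 5}  B2 = {1, 3, 5, 6}  B3 = {1, 2, 3, 5}
Tree: B1–B2, B2–B3
Each bag holds 4 vertices, so the decomposition has width 3, which upper-bounds the treewidth. For the lower bound: the 4 vertex sets {4,5}, {1,6}, {3}, {2} are disjoint, each induces a connected subgraph, and every pair is joined by at least one edge of G. Contracting each set to a single vertex therefore yields K_{4} as a minor, and since treewidth is minor-monotone, tw(G) ≥ tw(K_{4}) = 3. Hence tw(G) = 3 exactly.

3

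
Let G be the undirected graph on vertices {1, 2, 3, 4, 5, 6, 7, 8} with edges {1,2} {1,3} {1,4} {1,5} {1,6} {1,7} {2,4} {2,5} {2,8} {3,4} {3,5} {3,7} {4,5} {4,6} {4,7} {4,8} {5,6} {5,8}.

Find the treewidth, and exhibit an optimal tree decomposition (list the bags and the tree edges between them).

Each bag holds 4 vertices, so the decomposition has width 3, which upper-bounds the treewidth. On the other hand G contains the 4-clique {2, 4, 5, 8}. A clique must lie in a single bag of any decomposition, so no decomposition can have width below 3. Combining the bounds, tw(G) = 3.

Treewidth 3.
One optimal decomposition is:
Bags: B1 = {1, 2, 4, 5}  B2 = {2, 4, 5, 8}  B3 = {1, 3, 4, 5}  B4 = {1, 3, 4, 7}  B5 = {1, 4, 5, 6}
Tree: B1–B2, B1–B3, B3–B4, B3–B5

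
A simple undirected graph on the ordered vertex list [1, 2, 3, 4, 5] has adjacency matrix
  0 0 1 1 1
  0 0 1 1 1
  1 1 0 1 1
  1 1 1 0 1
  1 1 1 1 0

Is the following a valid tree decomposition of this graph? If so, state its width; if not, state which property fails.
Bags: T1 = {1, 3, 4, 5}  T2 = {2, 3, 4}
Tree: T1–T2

No — edge (5,2) lies in no bag.

A tree decomposition must satisfy three properties: every vertex lies in some bag; for every edge, both endpoints lie together in some bag; and for every vertex, the bags containing it form a connected subtree. Here edge (5,2) lies in no bag, so the decomposition is invalid.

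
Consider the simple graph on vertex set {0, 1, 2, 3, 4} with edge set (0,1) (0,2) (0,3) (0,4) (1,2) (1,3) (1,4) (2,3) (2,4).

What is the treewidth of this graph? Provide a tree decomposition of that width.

Treewidth 3.
One such decomposition:
Bags: B1 = {0, 1, 2, 4}  B2 = {0, 1, 2, 3}
Tree: B1–B2

Every bag has size at most 4, so the width is 4 − 1 = 3 and tw(G) ≤ 3. On the other hand G contains the 4-clique {0, 1, 2, 3}. A clique must lie in a single bag of any decomposition, so no decomposition can have width below 3. The upper and lower bounds meet at 3, so that is the treewidth.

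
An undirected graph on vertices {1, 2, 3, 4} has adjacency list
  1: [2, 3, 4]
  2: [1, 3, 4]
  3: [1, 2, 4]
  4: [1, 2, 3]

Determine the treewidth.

A width-3 tree decomposition is:
Bags: B1 = {1, 2, 3, 4}
Tree: (single bag)
With just one bag of size 4, the width is 4 − 1 = 3, so tw(G) ≤ 3. On the other hand G contains the 4-clique {1, 2, 3, 4}. A clique must lie in a single bag of any decomposition, so no decomposition can have width below 3. Combining the bounds, tw(G) = 3.

3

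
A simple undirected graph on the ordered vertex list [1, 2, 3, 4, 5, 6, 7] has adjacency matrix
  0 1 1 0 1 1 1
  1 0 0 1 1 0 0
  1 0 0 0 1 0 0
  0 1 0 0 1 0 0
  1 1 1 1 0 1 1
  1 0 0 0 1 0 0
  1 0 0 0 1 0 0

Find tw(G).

A width-2 tree decomposition is:
Bags: B1 = {1, 2, 5}  B2 = {1, 3, 5}  B3 = {2, 4, 5}  B4 = {1, 5, 7}  B5 = {1, 5, 6}
Tree: B1–B2, B1–B3, B2–B4, B4–B5
The largest bag has 3 vertices, giving width 2; this decomposition certifies tw(G) ≤ 2. For the lower bound, the 3 vertices {1, 2, 5} are pairwise adjacent, and any tree decomposition puts a clique entirely inside one bag — forcing width ≥ 2. Hence tw(G) = 2 exactly.

2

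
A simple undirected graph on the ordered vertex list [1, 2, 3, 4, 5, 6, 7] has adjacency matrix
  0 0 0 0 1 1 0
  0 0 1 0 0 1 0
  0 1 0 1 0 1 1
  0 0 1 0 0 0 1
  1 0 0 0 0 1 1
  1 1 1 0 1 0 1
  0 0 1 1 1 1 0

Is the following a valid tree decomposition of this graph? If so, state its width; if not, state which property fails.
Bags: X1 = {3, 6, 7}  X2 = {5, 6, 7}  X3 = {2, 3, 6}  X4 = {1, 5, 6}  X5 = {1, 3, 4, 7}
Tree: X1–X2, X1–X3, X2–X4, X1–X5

No — bags containing vertex 1 are not connected in the tree.

A tree decomposition must satisfy three properties: every vertex lies in some bag; for every edge, both endpoints lie together in some bag; and for every vertex, the bags containing it form a connected subtree. Here bags containing vertex 1 are not connected in the tree, so the decomposition is invalid.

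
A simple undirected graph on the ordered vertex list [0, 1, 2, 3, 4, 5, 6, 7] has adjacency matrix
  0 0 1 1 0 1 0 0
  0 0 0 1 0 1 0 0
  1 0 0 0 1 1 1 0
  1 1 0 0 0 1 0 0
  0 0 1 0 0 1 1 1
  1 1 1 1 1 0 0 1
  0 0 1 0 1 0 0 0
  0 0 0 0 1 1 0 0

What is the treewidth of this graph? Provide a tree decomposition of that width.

Each bag holds 3 vertices, so the decomposition has width 2, which upper-bounds the treewidth. For the lower bound, the 3 vertices {0, 2, 5} are pairwise adjacent, and any tree decomposition puts a clique entirely inside one bag — forcing width ≥ 2. Combining the bounds, tw(G) = 2.

Treewidth 2.
One optimal decomposition is:
Bags: B1 = {0, 2, 5}  B2 = {2, 4, 5}  B3 = {0, 3, 5}  B4 = {4, 5, 7}  B5 = {1, 3, 5}  B6 = {2, 4, 6}
Tree: B1–B2, B1–B3, B2–B4, B3–B5, B2–B6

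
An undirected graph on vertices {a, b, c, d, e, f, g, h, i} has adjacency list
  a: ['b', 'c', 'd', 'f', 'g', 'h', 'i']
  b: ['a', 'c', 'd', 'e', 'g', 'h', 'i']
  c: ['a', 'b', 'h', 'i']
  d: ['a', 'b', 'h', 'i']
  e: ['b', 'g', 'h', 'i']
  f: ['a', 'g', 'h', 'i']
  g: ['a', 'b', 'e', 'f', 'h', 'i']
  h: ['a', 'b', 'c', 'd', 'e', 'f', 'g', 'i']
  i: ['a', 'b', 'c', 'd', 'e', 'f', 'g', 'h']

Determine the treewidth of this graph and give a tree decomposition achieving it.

Treewidth 4.
One optimal decomposition is:
Bags: B1 = {a, f, g, h, i}  B2 = {a, b, g, h, i}  B3 = {a, b, c, h, i}  B4 = {a, b, d, h, i}  B5 = {b, e, g, h, i}
Tree: B1–B2, B2–B3, B3–B4, B2–B5

Every bag has size at most 5, so the width is 5 − 1 = 4 and tw(G) ≤ 4. Conversely, {a, f, g, h, i} is a clique of size 5, and the vertices of any clique must share a bag in every tree decomposition; so some bag has ≥ 5 vertices and tw(G) ≥ 4. The upper and lower bounds meet at 4, so that is the treewidth.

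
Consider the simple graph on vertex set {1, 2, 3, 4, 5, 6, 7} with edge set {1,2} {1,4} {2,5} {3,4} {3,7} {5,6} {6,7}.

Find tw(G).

A width-2 tree decomposition is:
Bags: B1 = {3, 4, 7}  B2 = {4, 6, 7}  B3 = {4, 5, 6}  B4 = {2, 4, 5}  B5 = {1, 2, 4}
Tree: B1–B2, B2–B3, B3–B4, B4–B5
The largest bag has 3 vertices, giving width 2; this decomposition certifies tw(G) ≤ 2. For the lower bound, G contains the cycle 4–3–7–6–5–2–1–4, so G is not a forest; only forests have treewidth ≤ 1, hence tw(G) ≥ 2. The upper and lower bounds meet at 2, so that is the treewidth.

2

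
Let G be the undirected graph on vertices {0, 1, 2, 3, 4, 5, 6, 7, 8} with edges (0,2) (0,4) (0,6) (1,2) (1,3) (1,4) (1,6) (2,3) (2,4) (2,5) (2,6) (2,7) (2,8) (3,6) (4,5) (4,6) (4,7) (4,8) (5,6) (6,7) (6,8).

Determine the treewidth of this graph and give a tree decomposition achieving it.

Treewidth 3.
One optimal decomposition is:
Bags: B1 = {2, 4, 6, 7}  B2 = {2, 4, 5, 6}  B3 = {1, 2, 4, 6}  B4 = {1, 2, 3, 6}  B5 = {2, 4, 6, 8}  B6 = {0, 2, 4, 6}
Tree: B1–B2, B2–B3, B3–B4, B2–B5, B3–B6

The largest bag has 4 vertices, giving width 3; this decomposition certifies tw(G) ≤ 3. Conversely, {1, 2, 3, 6} is a clique of size 4, and the vertices of any clique must share a bag in every tree decomposition; so some bag has ≥ 4 vertices and tw(G) ≥ 3. Combining the bounds, tw(G) = 3.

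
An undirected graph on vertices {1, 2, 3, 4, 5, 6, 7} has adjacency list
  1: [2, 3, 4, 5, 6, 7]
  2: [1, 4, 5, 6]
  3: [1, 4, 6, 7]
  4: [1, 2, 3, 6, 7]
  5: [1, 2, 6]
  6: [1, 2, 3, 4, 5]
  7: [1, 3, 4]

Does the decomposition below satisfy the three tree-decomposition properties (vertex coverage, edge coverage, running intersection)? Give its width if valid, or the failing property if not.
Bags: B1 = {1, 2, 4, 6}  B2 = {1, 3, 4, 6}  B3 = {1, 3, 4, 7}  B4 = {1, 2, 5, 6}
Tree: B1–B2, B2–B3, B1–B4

Vertex coverage: the bags together contain {1, 2, 3, 4, 5, 6, 7}, the full vertex set. Edge coverage: each edge of G has both endpoints in at least one bag. Running intersection: for every vertex, the bags containing it form a connected subtree. All three properties hold, so this is a valid tree decomposition of width max|bag| − 1 = 3, and hence tw(G) ≤ 3.

Yes; width 3.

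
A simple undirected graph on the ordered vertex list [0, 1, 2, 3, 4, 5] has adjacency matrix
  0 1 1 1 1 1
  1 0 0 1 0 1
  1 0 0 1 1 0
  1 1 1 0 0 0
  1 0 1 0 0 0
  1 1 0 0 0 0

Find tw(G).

2

A width-2 tree decomposition is:
Bags: B1 = {0, 1, 3}  B2 = {0, 1, 5}  B3 = {0, 2, 3}  B4 = {0, 2, 4}
Tree: B1–B2, B1–B3, B3–B4
Every bag has size at most 3, so the width is 3 − 1 = 2 and tw(G) ≤ 2. For the lower bound, the 3 vertices {0, 1, 3} are pairwise adjacent, and any tree decomposition puts a clique entirely inside one bag — forcing width ≥ 2. Therefore the treewidth is 2.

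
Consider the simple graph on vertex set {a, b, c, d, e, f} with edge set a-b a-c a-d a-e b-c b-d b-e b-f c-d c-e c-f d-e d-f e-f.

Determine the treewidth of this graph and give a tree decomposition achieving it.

The largest bag has 5 vertices, giving width 4; this decomposition certifies tw(G) ≤ 4. Conversely, {b, c, d, e, f} is a clique of size 5, and the vertices of any clique must share a bag in every tree decomposition; so some bag has ≥ 5 vertices and tw(G) ≥ 4. The upper and lower bounds meet at 4, so that is the treewidth.

Treewidth 4.
One such decomposition:
Bags: B1 = {b, c, d, e, f}  B2 = {a, b, c, d, e}
Tree: B1–B2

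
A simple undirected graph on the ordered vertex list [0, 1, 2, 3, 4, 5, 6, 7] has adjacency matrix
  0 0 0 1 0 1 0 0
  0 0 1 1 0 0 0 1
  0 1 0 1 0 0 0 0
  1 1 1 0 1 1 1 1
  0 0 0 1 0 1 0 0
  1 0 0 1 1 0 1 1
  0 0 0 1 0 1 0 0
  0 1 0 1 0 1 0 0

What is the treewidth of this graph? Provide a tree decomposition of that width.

Every bag has size at most 3, so the width is 3 − 1 = 2 and tw(G) ≤ 2. On the other hand G contains the 3-clique {1, 2, 3}. A clique must lie in a single bag of any decomposition, so no decomposition can have width below 2. Hence tw(G) = 2 exactly.

Treewidth 2.
One optimal decomposition is:
Bags: B1 = {3, 4, 5}  B2 = {3, 5, 6}  B3 = {3, 5, 7}  B4 = {1, 3, 7}  B5 = {1, 2, 3}  B6 = {0, 3, 5}
Tree: B1–B2, B1–B3, B3–B4, B4–B5, B1–B6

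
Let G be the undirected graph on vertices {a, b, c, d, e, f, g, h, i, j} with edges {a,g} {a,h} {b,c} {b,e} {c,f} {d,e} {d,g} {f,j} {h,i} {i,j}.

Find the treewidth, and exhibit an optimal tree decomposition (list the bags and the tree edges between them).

Treewidth 2.
One optimal decomposition is:
Bags: B1 = {b, c, e}  B2 = {c, e, f}  B3 = {e, f, j}  B4 = {e, i, j}  B5 = {e, h, i}  B6 = {a, e, h}  B7 = {a, e, g}  B8 = {d, e, g}
Tree: B1–B2, B2–B3, B3–B4, B4–B5, B5–B6, B6–B7, B7–B8

The largest bag has 3 vertices, giving width 2; this decomposition certifies tw(G) ≤ 2. The edges e–b–c–f–j–i–h–a–g–d–e form a cycle, so G is not a tree and its treewidth is at least 2. The upper and lower bounds meet at 2, so that is the treewidth.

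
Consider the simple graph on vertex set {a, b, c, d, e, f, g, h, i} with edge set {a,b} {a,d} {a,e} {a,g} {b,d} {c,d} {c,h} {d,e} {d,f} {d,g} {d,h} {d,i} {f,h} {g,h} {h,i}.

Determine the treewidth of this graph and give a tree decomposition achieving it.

Treewidth 2.
Bags: B1 = {d, h, i}  B2 = {d, g, h}  B3 = {c, d, h}  B4 = {a, d, g}  B5 = {a, b, d}  B6 = {a, d, e}  B7 = {d, f, h}
Tree: B1–B2, B1–B3, B2–B4, B4–B5, B4–B6, B1–B7

The largest bag has 3 vertices, giving width 2; this decomposition certifies tw(G) ≤ 2. On the other hand G contains the 3-clique {a, d, e}. A clique must lie in a single bag of any decomposition, so no decomposition can have width below 2. Combining the bounds, tw(G) = 2.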